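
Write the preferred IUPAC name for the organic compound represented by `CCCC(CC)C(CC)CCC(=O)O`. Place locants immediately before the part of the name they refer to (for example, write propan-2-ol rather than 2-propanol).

4,5-diethyloctanoic acid

The longest carbon chain that includes the –COOH group has 8 carbons, so the parent hydride is octane.
The highest-priority functional group is a carboxylic acid (terminal –COOH), so the name ends in -oic acid.
The numbering direction is chosen so that the carboxylic acid carbon is C-1 by definition.
This places ethyl groups at C-4 and C-5.
The name is 4,5-diethyloctanoic acid.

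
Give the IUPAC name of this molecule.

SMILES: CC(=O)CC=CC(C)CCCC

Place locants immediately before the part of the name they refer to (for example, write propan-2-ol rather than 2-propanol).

6-methyldec-4-en-2-one

The longest carbon chain that includes the carbonyl and the multiple bond has 10 carbons, so the parent hydride is decane.
The highest-priority functional group is a ketone (C=O on an internal carbon), so the name ends in -one.
A C=C double bond in the chain gives the infix -ene-.
Number the chain so that numbering from this end puts the carbonyl group at C-2 rather than C-9.
With this numbering: the carbonyl at C-2; the double bond between C-4 and C-5; a methyl group at C-6.
Assembling the pieces gives 6-methyldec-4-en-2-one.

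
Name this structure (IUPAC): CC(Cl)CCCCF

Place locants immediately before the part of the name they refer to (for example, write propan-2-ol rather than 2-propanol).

The parent chain contains 6 carbons (hexane).
The numbering direction is chosen so that the substituent locant set {1,5} is lower than {2,6} at the first point of difference.
That gives a chloro group at C-5; a fluoro group at C-1.
The substituents are ordered alphabetically, ignoring any di-/tri- multipliers.
Assembling the pieces gives 5-chloro-1-fluorohexane.

5-chloro-1-fluorohexane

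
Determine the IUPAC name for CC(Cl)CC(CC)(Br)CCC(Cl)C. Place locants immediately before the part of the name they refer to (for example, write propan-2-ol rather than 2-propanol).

The longest carbon chain is 8 atoms: the parent is octane.
Number the chain so that the substituent locant set {2,4,4,7} is lower than {2,5,5,7} at the first point of difference.
This places a bromo group at C-4; chloro groups at C-2 and C-7; an ethyl group at C-4.
The substituents are ordered alphabetically, ignoring any di-/tri- multipliers.
Assembling the pieces gives 4-bromo-2,7-dichloro-4-ethyloctane.

4-bromo-2,7-dichloro-4-ethyloctane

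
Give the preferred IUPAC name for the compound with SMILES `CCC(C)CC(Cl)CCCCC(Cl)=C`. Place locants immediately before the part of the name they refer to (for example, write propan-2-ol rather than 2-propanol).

2,7-dichloro-9-methylundec-1-ene

Counting along the main chain through the multiple bond gives 11 carbons: the parent is undecane.
There is one C=C double bond, indicated by the ending -ene.
Choose the numbering such that numbering from this end puts the double bond at C-1 rather than C-10.
This places the double bond between C-1 and C-2; chloro groups at C-2 and C-7; a methyl group at C-9.
The substituents are ordered alphabetically, ignoring any di-/tri- multipliers.
Assembling the pieces gives 2,7-dichloro-9-methylundec-1-ene.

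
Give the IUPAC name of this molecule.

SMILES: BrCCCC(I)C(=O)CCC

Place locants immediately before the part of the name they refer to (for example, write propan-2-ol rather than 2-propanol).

8-bromo-5-iodooctan-4-one

The longest chain bearing the carbonyl is 8 carbons long (octane).
A ketone (C=O on an internal carbon) is the principal characteristic group, giving the suffix -one.
The numbering direction is chosen so that numbering from this end puts the carbonyl group at C-4 rather than C-5.
That gives the carbonyl at C-4; a bromo group at C-8; an iodo group at C-5.
Prefixes are listed alphabetically: bromo, iodo.
The name is 8-bromo-5-iodooctan-4-one.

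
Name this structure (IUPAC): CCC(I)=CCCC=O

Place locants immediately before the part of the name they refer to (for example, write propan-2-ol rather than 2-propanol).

5-iodohept-4-enal

The longest chain bearing the –CHO group and the multiple bond is 7 carbons long (heptane).
The principal characteristic group is an aldehyde (terminal –CHO), named with the suffix -al.
A C=C double bond in the chain gives the infix -ene-.
Choose the numbering such that the aldehyde carbon is C-1 by definition.
That gives the double bond between C-4 and C-5; an iodo group at C-5.
The name is 5-iodohept-4-enal.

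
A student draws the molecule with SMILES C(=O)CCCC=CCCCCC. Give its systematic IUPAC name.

Counting along the main chain through the –CHO group and the multiple bond gives 11 carbons: the parent is undecane.
The principal characteristic group is an aldehyde (terminal –CHO), named with the suffix -al.
A C=C double bond in the chain gives the infix -ene-.
Number the chain so that the aldehyde carbon is C-1 by definition.
With this numbering: the double bond between C-5 and C-6.
Assembling the pieces gives undec-5-enal.

undec-5-enal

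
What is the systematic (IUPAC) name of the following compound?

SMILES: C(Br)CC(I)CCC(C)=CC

The longest carbon chain that includes the multiple bond has 8 carbons, so the parent hydride is octane.
There is one C=C double bond, indicated by the ending -ene.
Number the chain so that numbering from this end puts the double bond at C-2 rather than C-6.
This places the double bond between C-2 and C-3; a bromo group at C-8; an iodo group at C-6; a methyl group at C-3.
Substituent prefixes are cited in alphabetical order (multiplying prefixes like di-/tri- are ignored for ordering).
The name is 8-bromo-6-iodo-3-methyloct-2-ene.

8-bromo-6-iodo-3-methyloct-2-ene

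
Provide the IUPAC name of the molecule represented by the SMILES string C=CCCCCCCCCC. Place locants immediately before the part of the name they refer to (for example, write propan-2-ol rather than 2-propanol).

The longest chain bearing the multiple bond is 11 carbons long (undecane).
The chain contains a C=C double bond, so the unsaturation ending is -ene.
The numbering direction is chosen so that numbering from this end puts the double bond at C-1 rather than C-10.
This places the double bond between C-1 and C-2.
Assembling the pieces gives undec-1-ene.

undec-1-ene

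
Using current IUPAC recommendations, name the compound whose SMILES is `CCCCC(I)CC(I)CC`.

The longest continuous carbon chain has 9 atoms, so the parent hydride is nonane.
The numbering direction is chosen so that the substituent locant set {3,5} is lower than {5,7} at the first point of difference.
This places iodo groups at C-3 and C-5.
Putting it together: 3,5-diiodononane.

3,5-diiodononane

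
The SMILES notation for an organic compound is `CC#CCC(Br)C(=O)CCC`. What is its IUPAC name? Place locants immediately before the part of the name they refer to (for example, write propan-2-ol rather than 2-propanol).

Counting along the main chain through the carbonyl and the multiple bond gives 9 carbons: the parent is nonane.
The highest-priority functional group is a ketone (C=O on an internal carbon), so the name ends in -one.
The chain contains a C≡C triple bond, so the unsaturation ending is -yne.
Number the chain so that numbering from this end puts the carbonyl group at C-4 rather than C-6.
This places the carbonyl at C-4; the triple bond between C-7 and C-8; a bromo group at C-5.
Putting it together: 5-bromonon-7-yn-4-one.

5-bromonon-7-yn-4-one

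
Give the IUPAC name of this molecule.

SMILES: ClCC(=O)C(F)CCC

1-chloro-3-fluorohexan-2-one

The longest chain bearing the carbonyl is 6 carbons long (hexane).
The principal characteristic group is a ketone (C=O on an internal carbon), named with the suffix -one.
Choose the numbering such that numbering from this end puts the carbonyl group at C-2 rather than C-5.
With this numbering: the carbonyl at C-2; a chloro group at C-1; a fluoro group at C-3.
Substituent prefixes are cited in alphabetical order (multiplying prefixes like di-/tri- are ignored for ordering).
Assembling the pieces gives 1-chloro-3-fluorohexan-2-one.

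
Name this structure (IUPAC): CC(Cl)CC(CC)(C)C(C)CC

The longest continuous carbon chain has 7 atoms, so the parent hydride is heptane.
The numbering direction is chosen so that the substituent locant set {2,4,4,5} is lower than {3,4,4,6} at the first point of difference.
That gives a chloro group at C-2; an ethyl group at C-4; methyl groups at C-4 and C-5.
Prefixes are listed alphabetically: chloro, ethyl, methyl.
Putting it together: 2-chloro-4-ethyl-4,5-dimethylheptane.

2-chloro-4-ethyl-4,5-dimethylheptane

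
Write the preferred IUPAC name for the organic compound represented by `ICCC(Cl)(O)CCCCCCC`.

3-chloro-1-iododecan-3-ol

The longest carbon chain that includes the –OH group has 10 carbons, so the parent hydride is decane.
An alcohol (–OH) is the principal characteristic group, giving the suffix -ol.
Choose the numbering such that numbering from this end puts the hydroxyl group at C-3 rather than C-8.
With this numbering: the hydroxyl at C-3; a chloro group at C-3; an iodo group at C-1.
The substituents are ordered alphabetically, ignoring any di-/tri- multipliers.
Assembling the pieces gives 3-chloro-1-iododecan-3-ol.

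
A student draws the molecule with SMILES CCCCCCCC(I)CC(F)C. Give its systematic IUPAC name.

2-fluoro-4-iodoundecane

The longest continuous carbon chain has 11 atoms, so the parent hydride is undecane.
Number the chain so that the substituent locant set {2,4} is lower than {8,10} at the first point of difference.
With this numbering: a fluoro group at C-2; an iodo group at C-4.
Prefixes are listed alphabetically: fluoro, iodo.
Putting it together: 2-fluoro-4-iodoundecane.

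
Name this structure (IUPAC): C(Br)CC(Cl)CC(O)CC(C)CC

1-bromo-3-chloro-7-methylnonan-5-ol

The longest carbon chain that includes the –OH group has 9 carbons, so the parent hydride is nonane.
The highest-priority functional group is an alcohol (–OH), so the name ends in -ol.
Number the chain so that the substituent locant set {1,3,7} is lower than {3,7,9} at the first point of difference.
That gives the hydroxyl at C-5; a bromo group at C-1; a chloro group at C-3; a methyl group at C-7.
Substituent prefixes are cited in alphabetical order (multiplying prefixes like di-/tri- are ignored for ordering).
Putting it together: 1-bromo-3-chloro-7-methylnonan-5-ol.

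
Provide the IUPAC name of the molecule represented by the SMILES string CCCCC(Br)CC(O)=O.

The longest chain bearing the –COOH group is 7 carbons long (heptane).
The highest-priority functional group is a carboxylic acid (terminal –COOH), so the name ends in -oic acid.
Choose the numbering such that the carboxylic acid carbon is C-1 by definition.
That gives a bromo group at C-3.
The name is 3-bromoheptanoic acid.

3-bromoheptanoic acid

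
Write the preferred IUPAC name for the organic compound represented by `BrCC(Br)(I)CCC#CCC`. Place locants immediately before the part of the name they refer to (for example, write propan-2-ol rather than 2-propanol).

7,8-dibromo-7-iodooct-3-yne

Counting along the main chain through the multiple bond gives 8 carbons: the parent is octane.
There is one C≡C triple bond, indicated by the ending -yne.
Number the chain so that numbering from this end puts the triple bond at C-3 rather than C-5.
That gives the triple bond between C-3 and C-4; bromo groups at C-7 and C-8; an iodo group at C-7.
Substituent prefixes are cited in alphabetical order (multiplying prefixes like di-/tri- are ignored for ordering).
Assembling the pieces gives 7,8-dibromo-7-iodooct-3-yne.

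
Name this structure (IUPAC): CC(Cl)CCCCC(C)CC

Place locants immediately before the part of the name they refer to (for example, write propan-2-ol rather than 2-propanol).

2-chloro-7-methylnonane

The longest continuous carbon chain has 9 atoms, so the parent hydride is nonane.
Choose the numbering such that the substituent locant set {2,7} is lower than {3,8} at the first point of difference.
That gives a chloro group at C-2; a methyl group at C-7.
Substituent prefixes are cited in alphabetical order (multiplying prefixes like di-/tri- are ignored for ordering).
Putting it together: 2-chloro-7-methylnonane.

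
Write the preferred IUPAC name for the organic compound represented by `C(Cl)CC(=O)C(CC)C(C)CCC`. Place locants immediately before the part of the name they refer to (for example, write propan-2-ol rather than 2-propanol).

1-chloro-4-ethyl-5-methyloctan-3-one

The longest carbon chain that includes the carbonyl has 8 carbons, so the parent hydride is octane.
The highest-priority functional group is a ketone (C=O on an internal carbon), so the name ends in -one.
Number the chain so that numbering from this end puts the carbonyl group at C-3 rather than C-6.
With this numbering: the carbonyl at C-3; a chloro group at C-1; an ethyl group at C-4; a methyl group at C-5.
The substituents are ordered alphabetically, ignoring any di-/tri- multipliers.
Assembling the pieces gives 1-chloro-4-ethyl-5-methyloctan-3-one.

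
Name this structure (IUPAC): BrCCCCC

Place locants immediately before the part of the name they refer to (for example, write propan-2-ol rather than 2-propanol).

The longest carbon chain is 5 atoms: the parent is pentane.
The numbering direction is chosen so that the substituent locant set {1} is lower than {5} at the first point of difference.
This places a bromo group at C-1.
Putting it together: 1-bromopentane.

1-bromopentane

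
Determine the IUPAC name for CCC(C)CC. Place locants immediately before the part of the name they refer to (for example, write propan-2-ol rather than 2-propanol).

The parent chain contains 5 carbons (pentane).
Both numbering directions give the same locant set; either may be used.
With this numbering: a methyl group at C-3.
Putting it together: 3-methylpentane.

3-methylpentane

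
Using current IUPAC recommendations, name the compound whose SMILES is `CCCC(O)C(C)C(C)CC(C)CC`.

The longest carbon chain that includes the –OH group has 10 carbons, so the parent hydride is decane.
The highest-priority functional group is an alcohol (–OH), so the name ends in -ol.
Choose the numbering such that numbering from this end puts the hydroxyl group at C-4 rather than C-7.
That gives the hydroxyl at C-4; methyl groups at C-5 and C-6 and C-8.
Assembling the pieces gives 5,6,8-trimethyldecan-4-ol.

5,6,8-trimethyldecan-4-ol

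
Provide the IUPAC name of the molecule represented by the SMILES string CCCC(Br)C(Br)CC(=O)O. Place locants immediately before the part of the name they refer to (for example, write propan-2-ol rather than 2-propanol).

3,4-dibromoheptanoic acid

The longest chain bearing the –COOH group is 7 carbons long (heptane).
The principal characteristic group is a carboxylic acid (terminal –COOH), named with the suffix -oic acid.
The numbering direction is chosen so that the carboxylic acid carbon is C-1 by definition.
With this numbering: bromo groups at C-3 and C-4.
Assembling the pieces gives 3,4-dibromoheptanoic acid.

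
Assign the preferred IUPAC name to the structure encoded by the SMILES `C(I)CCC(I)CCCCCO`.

6,9-diiodononan-1-ol

The longest chain bearing the –OH group is 9 carbons long (nonane).
An alcohol (–OH) is the principal characteristic group, giving the suffix -ol.
The numbering direction is chosen so that numbering from this end puts the hydroxyl group at C-1 rather than C-9.
That gives the hydroxyl at C-1; iodo groups at C-6 and C-9.
The name is 6,9-diiodononan-1-ol.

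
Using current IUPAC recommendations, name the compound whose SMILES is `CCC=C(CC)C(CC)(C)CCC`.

4,5-diethyl-5-methyloct-3-ene

The longest carbon chain that includes the multiple bond has 8 carbons, so the parent hydride is octane.
The chain contains a C=C double bond, so the unsaturation ending is -ene.
Choose the numbering such that numbering from this end puts the double bond at C-3 rather than C-5.
This places the double bond between C-3 and C-4; ethyl groups at C-4 and C-5; a methyl group at C-5.
The substituents are ordered alphabetically, ignoring any di-/tri- multipliers.
Putting it together: 4,5-diethyl-5-methyloct-3-ene.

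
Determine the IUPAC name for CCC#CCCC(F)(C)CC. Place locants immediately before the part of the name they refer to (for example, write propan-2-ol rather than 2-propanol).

Counting along the main chain through the multiple bond gives 9 carbons: the parent is nonane.
A C≡C triple bond in the chain gives the infix -yne-.
The numbering direction is chosen so that numbering from this end puts the triple bond at C-3 rather than C-6.
With this numbering: the triple bond between C-3 and C-4; a fluoro group at C-7; a methyl group at C-7.
Prefixes are listed alphabetically: fluoro, methyl.
Assembling the pieces gives 7-fluoro-7-methylnon-3-yne.

7-fluoro-7-methylnon-3-yne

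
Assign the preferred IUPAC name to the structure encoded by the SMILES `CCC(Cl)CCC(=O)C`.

5-chloroheptan-2-one

The longest carbon chain that includes the carbonyl has 7 carbons, so the parent hydride is heptane.
A ketone (C=O on an internal carbon) is the principal characteristic group, giving the suffix -one.
The numbering direction is chosen so that numbering from this end puts the carbonyl group at C-2 rather than C-6.
With this numbering: the carbonyl at C-2; a chloro group at C-5.
Putting it together: 5-chloroheptan-2-one.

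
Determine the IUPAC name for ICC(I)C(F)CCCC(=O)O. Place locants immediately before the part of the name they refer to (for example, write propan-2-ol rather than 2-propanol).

5-fluoro-6,7-diiodoheptanoic acid

Counting along the main chain through the –COOH group gives 7 carbons: the parent is heptane.
The highest-priority functional group is a carboxylic acid (terminal –COOH), so the name ends in -oic acid.
The numbering direction is chosen so that the carboxylic acid carbon is C-1 by definition.
With this numbering: a fluoro group at C-5; iodo groups at C-6 and C-7.
Prefixes are listed alphabetically: fluoro, iodo.
Putting it together: 5-fluoro-6,7-diiodoheptanoic acid.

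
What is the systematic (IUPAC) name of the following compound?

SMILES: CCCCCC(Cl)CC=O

3-chlorooctanal

The longest chain bearing the –CHO group is 8 carbons long (octane).
The principal characteristic group is an aldehyde (terminal –CHO), named with the suffix -al.
Choose the numbering such that the aldehyde carbon is C-1 by definition.
That gives a chloro group at C-3.
The name is 3-chlorooctanal.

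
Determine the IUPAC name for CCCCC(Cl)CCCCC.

5-chlorodecane

The parent chain contains 10 carbons (decane).
The numbering direction is chosen so that the substituent locant set {5} is lower than {6} at the first point of difference.
With this numbering: a chloro group at C-5.
Assembling the pieces gives 5-chlorodecane.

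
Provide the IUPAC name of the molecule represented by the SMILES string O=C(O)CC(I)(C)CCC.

The longest carbon chain that includes the –COOH group has 6 carbons, so the parent hydride is hexane.
The principal characteristic group is a carboxylic acid (terminal –COOH), named with the suffix -oic acid.
Choose the numbering such that the carboxylic acid carbon is C-1 by definition.
This places an iodo group at C-3; a methyl group at C-3.
Substituent prefixes are cited in alphabetical order (multiplying prefixes like di-/tri- are ignored for ordering).
The name is 3-iodo-3-methylhexanoic acid.

3-iodo-3-methylhexanoic acid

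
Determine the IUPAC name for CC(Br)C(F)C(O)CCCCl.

6-bromo-1-chloro-5-fluoroheptan-4-ol

Counting along the main chain through the –OH group gives 7 carbons: the parent is heptane.
An alcohol (–OH) is the principal characteristic group, giving the suffix -ol.
The numbering direction is chosen so that the substituent locant set {1,5,6} is lower than {2,3,7} at the first point of difference.
This places the hydroxyl at C-4; a bromo group at C-6; a chloro group at C-1; a fluoro group at C-5.
The substituents are ordered alphabetically, ignoring any di-/tri- multipliers.
Assembling the pieces gives 6-bromo-1-chloro-5-fluoroheptan-4-ol.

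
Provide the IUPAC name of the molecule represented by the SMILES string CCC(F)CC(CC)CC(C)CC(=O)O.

5-ethyl-7-fluoro-3-methylnonanoic acid

The longest carbon chain that includes the –COOH group has 9 carbons, so the parent hydride is nonane.
The highest-priority functional group is a carboxylic acid (terminal –COOH), so the name ends in -oic acid.
Choose the numbering such that the carboxylic acid carbon is C-1 by definition.
With this numbering: an ethyl group at C-5; a fluoro group at C-7; a methyl group at C-3.
Substituent prefixes are cited in alphabetical order (multiplying prefixes like di-/tri- are ignored for ordering).
The name is 5-ethyl-7-fluoro-3-methylnonanoic acid.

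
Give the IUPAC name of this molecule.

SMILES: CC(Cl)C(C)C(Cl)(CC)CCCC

2,4-dichloro-4-ethyl-3-methyloctane

The longest carbon chain is 8 atoms: the parent is octane.
The numbering direction is chosen so that the substituent locant set {2,3,4,4} is lower than {5,5,6,7} at the first point of difference.
With this numbering: chloro groups at C-2 and C-4; an ethyl group at C-4; a methyl group at C-3.
The substituents are ordered alphabetically, ignoring any di-/tri- multipliers.
The name is 2,4-dichloro-4-ethyl-3-methyloctane.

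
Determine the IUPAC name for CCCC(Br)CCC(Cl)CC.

6-bromo-3-chlorononane

The parent chain contains 9 carbons (nonane).
Choose the numbering such that the substituent locant set {3,6} is lower than {4,7} at the first point of difference.
That gives a bromo group at C-6; a chloro group at C-3.
The substituents are ordered alphabetically, ignoring any di-/tri- multipliers.
The name is 6-bromo-3-chlorononane.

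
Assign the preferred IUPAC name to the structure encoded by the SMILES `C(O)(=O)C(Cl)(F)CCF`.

2-chloro-2,4-difluorobutanoic acid

The longest chain bearing the –COOH group is 4 carbons long (butane).
The highest-priority functional group is a carboxylic acid (terminal –COOH), so the name ends in -oic acid.
Choose the numbering such that the carboxylic acid carbon is C-1 by definition.
This places a chloro group at C-2; fluoro groups at C-2 and C-4.
Substituent prefixes are cited in alphabetical order (multiplying prefixes like di-/tri- are ignored for ordering).
The name is 2-chloro-2,4-difluorobutanoic acid.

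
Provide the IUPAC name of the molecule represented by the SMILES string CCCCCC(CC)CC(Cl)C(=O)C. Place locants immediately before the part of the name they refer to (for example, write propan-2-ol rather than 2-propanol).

The longest chain bearing the carbonyl is 10 carbons long (decane).
A ketone (C=O on an internal carbon) is the principal characteristic group, giving the suffix -one.
Choose the numbering such that numbering from this end puts the carbonyl group at C-2 rather than C-9.
That gives the carbonyl at C-2; a chloro group at C-3; an ethyl group at C-5.
Substituent prefixes are cited in alphabetical order (multiplying prefixes like di-/tri- are ignored for ordering).
Assembling the pieces gives 3-chloro-5-ethyldecan-2-one.

3-chloro-5-ethyldecan-2-one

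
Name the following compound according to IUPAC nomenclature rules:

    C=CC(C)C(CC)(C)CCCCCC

4-ethyl-3,4-dimethyldec-1-ene

The longest carbon chain that includes the multiple bond has 10 carbons, so the parent hydride is decane.
There is one C=C double bond, indicated by the ending -ene.
Choose the numbering such that numbering from this end puts the double bond at C-1 rather than C-9.
With this numbering: the double bond between C-1 and C-2; an ethyl group at C-4; methyl groups at C-3 and C-4.
Substituent prefixes are cited in alphabetical order (multiplying prefixes like di-/tri- are ignored for ordering).
Putting it together: 4-ethyl-3,4-dimethyldec-1-ene.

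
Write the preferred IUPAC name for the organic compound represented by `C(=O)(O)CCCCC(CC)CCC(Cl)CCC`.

9-chloro-6-ethyldodecanoic acid

Counting along the main chain through the –COOH group gives 12 carbons: the parent is dodecane.
The principal characteristic group is a carboxylic acid (terminal –COOH), named with the suffix -oic acid.
Number the chain so that the carboxylic acid carbon is C-1 by definition.
That gives a chloro group at C-9; an ethyl group at C-6.
Prefixes are listed alphabetically: chloro, ethyl.
Assembling the pieces gives 9-chloro-6-ethyldodecanoic acid.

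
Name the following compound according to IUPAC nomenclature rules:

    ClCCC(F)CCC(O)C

Counting along the main chain through the –OH group gives 7 carbons: the parent is heptane.
The principal characteristic group is an alcohol (–OH), named with the suffix -ol.
Choose the numbering such that numbering from this end puts the hydroxyl group at C-2 rather than C-6.
This places the hydroxyl at C-2; a chloro group at C-7; a fluoro group at C-5.
Prefixes are listed alphabetically: chloro, fluoro.
The name is 7-chloro-5-fluoroheptan-2-ol.

7-chloro-5-fluoroheptan-2-ol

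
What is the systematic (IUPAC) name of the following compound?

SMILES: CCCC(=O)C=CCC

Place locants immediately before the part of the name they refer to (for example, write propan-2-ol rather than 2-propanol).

Counting along the main chain through the carbonyl and the multiple bond gives 8 carbons: the parent is octane.
The highest-priority functional group is a ketone (C=O on an internal carbon), so the name ends in -one.
The chain contains a C=C double bond, so the unsaturation ending is -ene.
Number the chain so that numbering from this end puts the carbonyl group at C-4 rather than C-5.
This places the carbonyl at C-4; the double bond between C-5 and C-6.
Assembling the pieces gives oct-5-en-4-one.

oct-5-en-4-one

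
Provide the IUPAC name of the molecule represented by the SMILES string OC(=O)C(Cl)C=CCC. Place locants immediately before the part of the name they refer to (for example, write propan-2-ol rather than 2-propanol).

The longest carbon chain that includes the –COOH group and the multiple bond has 6 carbons, so the parent hydride is hexane.
The principal characteristic group is a carboxylic acid (terminal –COOH), named with the suffix -oic acid.
A C=C double bond in the chain gives the infix -ene-.
Choose the numbering such that the carboxylic acid carbon is C-1 by definition.
This places the double bond between C-3 and C-4; a chloro group at C-2.
Putting it together: 2-chlorohex-3-enoic acid.

2-chlorohex-3-enoic acid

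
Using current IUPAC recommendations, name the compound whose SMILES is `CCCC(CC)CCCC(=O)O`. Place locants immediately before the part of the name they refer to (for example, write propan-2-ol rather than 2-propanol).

The longest carbon chain that includes the –COOH group has 8 carbons, so the parent hydride is octane.
A carboxylic acid (terminal –COOH) is the principal characteristic group, giving the suffix -oic acid.
Number the chain so that the carboxylic acid carbon is C-1 by definition.
With this numbering: an ethyl group at C-5.
Assembling the pieces gives 5-ethyloctanoic acid.

5-ethyloctanoic acid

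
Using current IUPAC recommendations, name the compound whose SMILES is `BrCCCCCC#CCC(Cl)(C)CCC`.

The longest chain bearing the multiple bond is 12 carbons long (dodecane).
The chain contains a C≡C triple bond, so the unsaturation ending is -yne.
Choose the numbering such that the substituent locant set {1,9,9} is lower than {4,4,12} at the first point of difference.
That gives the triple bond between C-6 and C-7; a bromo group at C-1; a chloro group at C-9; a methyl group at C-9.
Prefixes are listed alphabetically: bromo, chloro, methyl.
The name is 1-bromo-9-chloro-9-methyldodec-6-yne.

1-bromo-9-chloro-9-methyldodec-6-yne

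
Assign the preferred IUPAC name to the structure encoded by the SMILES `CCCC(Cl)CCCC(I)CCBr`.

1-bromo-7-chloro-3-iododecane

The longest continuous carbon chain has 10 atoms, so the parent hydride is decane.
Number the chain so that the substituent locant set {1,3,7} is lower than {4,8,10} at the first point of difference.
With this numbering: a bromo group at C-1; a chloro group at C-7; an iodo group at C-3.
Prefixes are listed alphabetically: bromo, chloro, iodo.
Assembling the pieces gives 1-bromo-7-chloro-3-iododecane.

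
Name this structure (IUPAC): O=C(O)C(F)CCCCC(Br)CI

The longest chain bearing the –COOH group is 8 carbons long (octane).
A carboxylic acid (terminal –COOH) is the principal characteristic group, giving the suffix -oic acid.
The numbering direction is chosen so that the carboxylic acid carbon is C-1 by definition.
That gives a bromo group at C-7; a fluoro group at C-2; an iodo group at C-8.
Prefixes are listed alphabetically: bromo, fluoro, iodo.
Putting it together: 7-bromo-2-fluoro-8-iodooctanoic acid.

7-bromo-2-fluoro-8-iodooctanoic acid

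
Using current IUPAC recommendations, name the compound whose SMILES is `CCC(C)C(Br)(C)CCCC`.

4-bromo-3,4-dimethyloctane

The longest carbon chain is 8 atoms: the parent is octane.
Number the chain so that the substituent locant set {3,4,4} is lower than {5,5,6} at the first point of difference.
With this numbering: a bromo group at C-4; methyl groups at C-3 and C-4.
Prefixes are listed alphabetically: bromo, methyl.
The name is 4-bromo-3,4-dimethyloctane.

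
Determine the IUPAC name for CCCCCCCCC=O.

nonanal

The longest chain bearing the –CHO group is 9 carbons long (nonane).
An aldehyde (terminal –CHO) is the principal characteristic group, giving the suffix -al.
Choose the numbering such that the aldehyde carbon is C-1 by definition.
Assembling the pieces gives nonanal.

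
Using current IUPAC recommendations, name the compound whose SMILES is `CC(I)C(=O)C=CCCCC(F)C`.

9-fluoro-2-iododec-4-en-3-one

The longest chain bearing the carbonyl and the multiple bond is 10 carbons long (decane).
The highest-priority functional group is a ketone (C=O on an internal carbon), so the name ends in -one.
The chain contains a C=C double bond, so the unsaturation ending is -ene.
Number the chain so that numbering from this end puts the carbonyl group at C-3 rather than C-8.
This places the carbonyl at C-3; the double bond between C-4 and C-5; a fluoro group at C-9; an iodo group at C-2.
Prefixes are listed alphabetically: fluoro, iodo.
Assembling the pieces gives 9-fluoro-2-iododec-4-en-3-one.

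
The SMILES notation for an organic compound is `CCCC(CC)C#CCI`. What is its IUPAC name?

The longest carbon chain that includes the multiple bond has 7 carbons, so the parent hydride is heptane.
The chain contains a C≡C triple bond, so the unsaturation ending is -yne.
Number the chain so that numbering from this end puts the triple bond at C-2 rather than C-5.
That gives the triple bond between C-2 and C-3; an ethyl group at C-4; an iodo group at C-1.
The substituents are ordered alphabetically, ignoring any di-/tri- multipliers.
Putting it together: 4-ethyl-1-iodohept-2-yne.

4-ethyl-1-iodohept-2-yne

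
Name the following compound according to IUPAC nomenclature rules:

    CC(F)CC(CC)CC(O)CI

The longest carbon chain that includes the –OH group has 7 carbons, so the parent hydride is heptane.
An alcohol (–OH) is the principal characteristic group, giving the suffix -ol.
The numbering direction is chosen so that numbering from this end puts the hydroxyl group at C-2 rather than C-6.
With this numbering: the hydroxyl at C-2; an ethyl group at C-4; a fluoro group at C-6; an iodo group at C-1.
Prefixes are listed alphabetically: ethyl, fluoro, iodo.
Putting it together: 4-ethyl-6-fluoro-1-iodoheptan-2-ol.

4-ethyl-6-fluoro-1-iodoheptan-2-ol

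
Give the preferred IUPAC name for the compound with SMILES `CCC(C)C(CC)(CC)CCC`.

4,4-diethyl-3-methylheptane

The longest carbon chain is 7 atoms: the parent is heptane.
The numbering direction is chosen so that the substituent locant set {3,4,4} is lower than {4,4,5} at the first point of difference.
This places two ethyl groups at C-4; a methyl group at C-3.
Prefixes are listed alphabetically: ethyl, methyl.
Assembling the pieces gives 4,4-diethyl-3-methylheptane.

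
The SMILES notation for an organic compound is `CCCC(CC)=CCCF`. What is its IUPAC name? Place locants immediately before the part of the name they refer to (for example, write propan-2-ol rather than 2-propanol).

4-ethyl-1-fluorohept-3-ene

The longest carbon chain that includes the multiple bond has 7 carbons, so the parent hydride is heptane.
A C=C double bond in the chain gives the infix -ene-.
Number the chain so that numbering from this end puts the double bond at C-3 rather than C-4.
With this numbering: the double bond between C-3 and C-4; an ethyl group at C-4; a fluoro group at C-1.
Substituent prefixes are cited in alphabetical order (multiplying prefixes like di-/tri- are ignored for ordering).
Assembling the pieces gives 4-ethyl-1-fluorohept-3-ene.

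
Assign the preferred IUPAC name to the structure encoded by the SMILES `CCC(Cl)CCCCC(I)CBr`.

The longest carbon chain is 9 atoms: the parent is nonane.
Choose the numbering such that the substituent locant set {1,2,7} is lower than {3,8,9} at the first point of difference.
That gives a bromo group at C-1; a chloro group at C-7; an iodo group at C-2.
Prefixes are listed alphabetically: bromo, chloro, iodo.
Putting it together: 1-bromo-7-chloro-2-iodononane.

1-bromo-7-chloro-2-iodononane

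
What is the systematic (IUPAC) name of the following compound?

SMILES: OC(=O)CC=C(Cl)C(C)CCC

The longest carbon chain that includes the –COOH group and the multiple bond has 8 carbons, so the parent hydride is octane.
A carboxylic acid (terminal –COOH) is the principal characteristic group, giving the suffix -oic acid.
The chain contains a C=C double bond, so the unsaturation ending is -ene.
The numbering direction is chosen so that the carboxylic acid carbon is C-1 by definition.
With this numbering: the double bond between C-3 and C-4; a chloro group at C-4; a methyl group at C-5.
The substituents are ordered alphabetically, ignoring any di-/tri- multipliers.
The name is 4-chloro-5-methyloct-3-enoic acid.

4-chloro-5-methyloct-3-enoic acid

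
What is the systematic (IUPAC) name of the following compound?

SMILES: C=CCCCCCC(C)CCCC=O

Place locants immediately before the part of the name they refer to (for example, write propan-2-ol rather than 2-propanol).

The longest chain bearing the –CHO group and the multiple bond is 12 carbons long (dodecane).
The principal characteristic group is an aldehyde (terminal –CHO), named with the suffix -al.
There is one C=C double bond, indicated by the ending -ene.
Number the chain so that the aldehyde carbon is C-1 by definition.
This places the double bond between C-11 and C-12; a methyl group at C-5.
The name is 5-methyldodec-11-enal.

5-methyldodec-11-enal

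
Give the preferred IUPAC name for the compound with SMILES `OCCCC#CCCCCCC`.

The longest carbon chain that includes the –OH group and the multiple bond has 11 carbons, so the parent hydride is undecane.
An alcohol (–OH) is the principal characteristic group, giving the suffix -ol.
The chain contains a C≡C triple bond, so the unsaturation ending is -yne.
The numbering direction is chosen so that numbering from this end puts the hydroxyl group at C-1 rather than C-11.
This places the hydroxyl at C-1; the triple bond between C-4 and C-5.
Assembling the pieces gives undec-4-yn-1-ol.

undec-4-yn-1-ol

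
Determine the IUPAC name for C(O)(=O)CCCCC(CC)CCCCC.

6-ethylundecanoic acid

The longest carbon chain that includes the –COOH group has 11 carbons, so the parent hydride is undecane.
The principal characteristic group is a carboxylic acid (terminal –COOH), named with the suffix -oic acid.
Choose the numbering such that the carboxylic acid carbon is C-1 by definition.
With this numbering: an ethyl group at C-6.
The name is 6-ethylundecanoic acid.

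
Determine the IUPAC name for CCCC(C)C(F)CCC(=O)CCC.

Counting along the main chain through the carbonyl gives 11 carbons: the parent is undecane.
A ketone (C=O on an internal carbon) is the principal characteristic group, giving the suffix -one.
Number the chain so that numbering from this end puts the carbonyl group at C-4 rather than C-8.
That gives the carbonyl at C-4; a fluoro group at C-7; a methyl group at C-8.
The substituents are ordered alphabetically, ignoring any di-/tri- multipliers.
The name is 7-fluoro-8-methylundecan-4-one.

7-fluoro-8-methylundecan-4-one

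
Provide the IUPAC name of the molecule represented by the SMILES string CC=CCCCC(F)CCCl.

9-chloro-7-fluoronon-2-ene

Counting along the main chain through the multiple bond gives 9 carbons: the parent is nonane.
A C=C double bond in the chain gives the infix -ene-.
The numbering direction is chosen so that numbering from this end puts the double bond at C-2 rather than C-7.
That gives the double bond between C-2 and C-3; a chloro group at C-9; a fluoro group at C-7.
Prefixes are listed alphabetically: chloro, fluoro.
The name is 9-chloro-7-fluoronon-2-ene.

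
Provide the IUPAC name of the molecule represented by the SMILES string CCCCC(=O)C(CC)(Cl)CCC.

4-chloro-4-ethylnonan-5-one

The longest carbon chain that includes the carbonyl has 9 carbons, so the parent hydride is nonane.
The principal characteristic group is a ketone (C=O on an internal carbon), named with the suffix -one.
Choose the numbering such that the substituent locant set {4,4} is lower than {6,6} at the first point of difference.
With this numbering: the carbonyl at C-5; a chloro group at C-4; an ethyl group at C-4.
The substituents are ordered alphabetically, ignoring any di-/tri- multipliers.
Putting it together: 4-chloro-4-ethylnonan-5-one.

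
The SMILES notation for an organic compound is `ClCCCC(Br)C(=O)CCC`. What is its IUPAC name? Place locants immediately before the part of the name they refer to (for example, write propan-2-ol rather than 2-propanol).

5-bromo-8-chlorooctan-4-one

The longest carbon chain that includes the carbonyl has 8 carbons, so the parent hydride is octane.
The principal characteristic group is a ketone (C=O on an internal carbon), named with the suffix -one.
The numbering direction is chosen so that numbering from this end puts the carbonyl group at C-4 rather than C-5.
This places the carbonyl at C-4; a bromo group at C-5; a chloro group at C-8.
Substituent prefixes are cited in alphabetical order (multiplying prefixes like di-/tri- are ignored for ordering).
Putting it together: 5-bromo-8-chlorooctan-4-one.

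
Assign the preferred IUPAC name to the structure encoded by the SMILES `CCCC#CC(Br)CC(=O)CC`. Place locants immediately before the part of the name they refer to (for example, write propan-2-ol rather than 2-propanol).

The longest carbon chain that includes the carbonyl and the multiple bond has 10 carbons, so the parent hydride is decane.
A ketone (C=O on an internal carbon) is the principal characteristic group, giving the suffix -one.
A C≡C triple bond in the chain gives the infix -yne-.
The numbering direction is chosen so that numbering from this end puts the carbonyl group at C-3 rather than C-8.
That gives the carbonyl at C-3; the triple bond between C-6 and C-7; a bromo group at C-5.
Assembling the pieces gives 5-bromodec-6-yn-3-one.

5-bromodec-6-yn-3-one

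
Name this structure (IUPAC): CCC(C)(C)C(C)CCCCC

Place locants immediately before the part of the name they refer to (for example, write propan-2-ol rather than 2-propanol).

The longest continuous carbon chain has 9 atoms, so the parent hydride is nonane.
Choose the numbering such that the substituent locant set {3,3,4} is lower than {6,7,7} at the first point of difference.
With this numbering: methyl groups at C-3 (×2) and C-4.
Assembling the pieces gives 3,3,4-trimethylnonane.

3,3,4-trimethylnonane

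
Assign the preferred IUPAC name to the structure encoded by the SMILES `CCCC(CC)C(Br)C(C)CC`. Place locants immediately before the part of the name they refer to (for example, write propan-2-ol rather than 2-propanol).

The parent chain contains 8 carbons (octane).
The numbering direction is chosen so that the substituent locant set {3,4,5} is lower than {4,5,6} at the first point of difference.
This places a bromo group at C-4; an ethyl group at C-5; a methyl group at C-3.
Prefixes are listed alphabetically: bromo, ethyl, methyl.
The name is 4-bromo-5-ethyl-3-methyloctane.

4-bromo-5-ethyl-3-methyloctane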